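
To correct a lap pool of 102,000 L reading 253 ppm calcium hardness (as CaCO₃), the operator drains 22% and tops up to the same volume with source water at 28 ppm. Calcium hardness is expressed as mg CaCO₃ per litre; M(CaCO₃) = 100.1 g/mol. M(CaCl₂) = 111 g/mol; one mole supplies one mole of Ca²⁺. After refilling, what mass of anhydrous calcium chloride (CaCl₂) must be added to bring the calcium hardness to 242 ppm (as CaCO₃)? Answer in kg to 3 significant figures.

After draining 22% and refilling: 253 × 0.78 + 28 × 0.22 = 203.5 ppm.
Deficit to target: 242 − 203.5 = 38.5 mg/L.
As CaCO₃: 38.5 mg/L × 102,000 L = 3927 g; ÷ 100.1 = 39.23 mol Ca²⁺.
Mass: 39.23 × 111 = 4355 g.

4.35 kg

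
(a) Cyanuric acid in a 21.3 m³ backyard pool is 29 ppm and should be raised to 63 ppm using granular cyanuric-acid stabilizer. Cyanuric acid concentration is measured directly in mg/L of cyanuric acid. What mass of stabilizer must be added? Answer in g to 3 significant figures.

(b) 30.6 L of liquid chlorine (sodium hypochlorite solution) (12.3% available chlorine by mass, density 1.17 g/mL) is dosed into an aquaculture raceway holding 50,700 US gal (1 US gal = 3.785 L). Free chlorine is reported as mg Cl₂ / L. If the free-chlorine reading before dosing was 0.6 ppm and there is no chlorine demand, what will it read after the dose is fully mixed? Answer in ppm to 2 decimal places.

(a) 724 g; (b) 23.55 ppm

(a) Volume: 21.3 m³ = 21,300 L.
(a) CYA to add: (63 − 29) = 34 mg/L × 21,300 L = 724.2 g cyanuric acid.

(b) Volume: 50,700 US gal × 3.785 L/gal = 191,900 L.
(b) Mass of solution: 30.6 L × 1000 mL/L × 1.17 g/mL = 35,800 g.
(b) Available chlorine delivered: 35,800 g × 0.123 = 4404 g as Cl₂.
(b) Concentration rise: 4404 g / 191,900 L = 22.95 mg/L = 22.95 ppm.
(b) Final FC: 0.6 + 22.95 = 23.55 ppm.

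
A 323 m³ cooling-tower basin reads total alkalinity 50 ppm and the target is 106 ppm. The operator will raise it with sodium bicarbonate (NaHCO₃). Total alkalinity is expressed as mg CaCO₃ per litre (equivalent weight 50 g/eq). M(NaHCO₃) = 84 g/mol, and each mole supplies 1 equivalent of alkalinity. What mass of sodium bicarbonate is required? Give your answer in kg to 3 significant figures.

Volume: 323 m³ = 323,000 L.
Alkalinity to add: (106 − 50) = 56 mg/L as CaCO₃ × 323,000 L = 18,090 g as CaCO₃.
Equivalents: 18,090 g ÷ 50 g/eq = 361.8 eq.
NaHCO₃ supplies 1 eq per mole → 361.8 mol.
Mass: 361.8 mol × 84 g/mol = 30,390 g.

30.4 kg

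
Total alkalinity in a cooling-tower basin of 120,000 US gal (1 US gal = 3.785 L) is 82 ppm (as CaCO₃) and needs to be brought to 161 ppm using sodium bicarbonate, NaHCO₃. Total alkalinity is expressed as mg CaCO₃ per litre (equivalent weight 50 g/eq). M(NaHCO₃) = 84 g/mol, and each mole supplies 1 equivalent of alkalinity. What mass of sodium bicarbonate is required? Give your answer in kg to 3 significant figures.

60.3 kg

Volume: 120,000 US gal × 3.785 L/gal = 454,200 L.
Alkalinity to add: (161 − 82) = 79 mg/L as CaCO₃ × 454,200 L = 35,880 g as CaCO₃.
Equivalents: 35,880 g ÷ 50 g/eq = 717.6 eq.
NaHCO₃ supplies 1 eq per mole → 717.6 mol.
Mass: 717.6 mol × 84 g/mol = 60,280 g.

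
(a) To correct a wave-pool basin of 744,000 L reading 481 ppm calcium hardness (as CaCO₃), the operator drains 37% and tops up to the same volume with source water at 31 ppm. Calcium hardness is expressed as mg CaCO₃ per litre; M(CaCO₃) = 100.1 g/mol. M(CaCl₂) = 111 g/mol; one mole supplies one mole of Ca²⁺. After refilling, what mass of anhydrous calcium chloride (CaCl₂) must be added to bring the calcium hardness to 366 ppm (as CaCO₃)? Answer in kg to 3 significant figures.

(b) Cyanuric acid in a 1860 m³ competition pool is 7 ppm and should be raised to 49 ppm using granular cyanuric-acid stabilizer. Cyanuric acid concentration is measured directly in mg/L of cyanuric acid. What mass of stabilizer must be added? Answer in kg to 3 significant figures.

(a) 42.5 kg; (b) 78.1 kg

(a) After draining 37% and refilling: 481 × 0.63 + 31 × 0.37 = 314.5 ppm.
(a) Deficit to target: 366 − 314.5 = 51.5 mg/L.
(a) As CaCO₃: 51.5 mg/L × 744,000 L = 38,320 g; ÷ 100.1 = 382.8 mol Ca²⁺.
(a) Mass: 382.8 × 111 = 42,490 g.

(b) Volume: 1860 m³ = 1,860,000 L.
(b) CYA to add: (49 − 7) = 42 mg/L × 1,860,000 L = 78,120 g cyanuric acid.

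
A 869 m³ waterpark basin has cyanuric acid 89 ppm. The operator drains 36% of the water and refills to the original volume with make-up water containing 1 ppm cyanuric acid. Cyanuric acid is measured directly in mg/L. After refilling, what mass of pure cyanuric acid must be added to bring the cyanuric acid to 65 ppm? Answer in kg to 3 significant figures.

6.67 kg

Volume: 869 m³ = 869,000 L.
After draining 36% and refilling: 89 × 0.64 + 1 × 0.36 = 57.32 ppm.
Deficit to target: 65 − 57.32 = 7.68 mg/L.
Mass: 7.68 mg/L × 869,000 L = 6674 g cyanuric acid.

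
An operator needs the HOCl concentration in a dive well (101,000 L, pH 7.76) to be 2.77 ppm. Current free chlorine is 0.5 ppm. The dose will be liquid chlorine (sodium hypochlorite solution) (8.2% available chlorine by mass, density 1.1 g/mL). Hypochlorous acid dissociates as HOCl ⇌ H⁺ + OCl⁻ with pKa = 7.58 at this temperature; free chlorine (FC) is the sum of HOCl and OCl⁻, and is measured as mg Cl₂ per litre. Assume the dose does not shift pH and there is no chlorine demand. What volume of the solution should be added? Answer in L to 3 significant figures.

[OCl⁻]/[HOCl] = 10^(pH − pKa) = 10^(7.76 − 7.58) = 1.514; fraction as HOCl = 1/(1 + 1.514) = 0.3978.
Free chlorine required for 2.77 ppm HOCl: 2.77 / 0.3978 = 6.963 ppm.
FC to add: 6.963 − 0.5 = 6.463 mg/L as Cl₂.
Cl₂ equivalent: 6.463 mg/L × 101,000 L = 652.7 g.
Product at 8.2% available Cl: 652.7 / 0.082 = 7960 g.
Volume: 7960 g ÷ 1.1 g/mL = 7236 mL.

7.24 L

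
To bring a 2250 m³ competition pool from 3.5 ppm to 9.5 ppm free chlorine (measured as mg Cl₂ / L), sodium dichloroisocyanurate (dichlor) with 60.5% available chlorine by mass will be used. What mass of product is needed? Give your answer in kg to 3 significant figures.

22.3 kg

Volume: 2250 m³ = 2,250,000 L.
Chlorine deficit: 9.5 − 3.5 = 6 ppm = 6 mg/L as Cl₂.
Cl₂ equivalent needed: 6 mg/L × 2,250,000 L = 13,500,000 mg = 13,500 g.
Product at 60.5% available chlorine: 13,500 / 0.605 = 22,310 g.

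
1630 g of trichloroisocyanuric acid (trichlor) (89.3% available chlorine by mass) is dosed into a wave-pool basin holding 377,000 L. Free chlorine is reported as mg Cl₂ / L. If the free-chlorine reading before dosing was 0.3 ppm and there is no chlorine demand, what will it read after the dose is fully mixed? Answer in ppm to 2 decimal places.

4.16 ppm

Available chlorine delivered: 1630 g × 0.893 = 1456 g as Cl₂.
Concentration rise: 1456 g / 377,000 L = 3.861 mg/L = 3.86 ppm.
Final FC: 0.3 + 3.86 = 4.16 ppm.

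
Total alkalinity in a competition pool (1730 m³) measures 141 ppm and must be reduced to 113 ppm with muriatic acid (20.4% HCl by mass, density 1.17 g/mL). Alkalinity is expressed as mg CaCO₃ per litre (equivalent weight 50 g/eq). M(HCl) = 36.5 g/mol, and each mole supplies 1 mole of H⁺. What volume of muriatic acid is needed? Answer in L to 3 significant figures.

148 L

Volume: 1730 m³ = 1,730,000 L.
Alkalinity to neutralize: (141 − 113) = 28 mg/L as CaCO₃ × 1,730,000 L = 48,440 g as CaCO₃.
Equivalents of H⁺ required: 48,440 ÷ 50 g/eq = 968.8 eq = 968.8 mol HCl.
Mass of HCl: 968.8 × 36.5 = 35,360 g.
Mass of 20.4% solution: 35,360 / 0.204 = 173,300 g.
Volume: 173,300 g ÷ 1.17 g/mL = 148,200 mL.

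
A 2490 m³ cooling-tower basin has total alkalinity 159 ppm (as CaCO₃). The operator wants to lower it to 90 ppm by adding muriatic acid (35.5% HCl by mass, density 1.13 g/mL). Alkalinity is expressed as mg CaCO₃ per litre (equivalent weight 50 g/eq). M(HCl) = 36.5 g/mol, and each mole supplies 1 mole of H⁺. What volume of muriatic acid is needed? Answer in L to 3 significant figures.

313 L

Volume: 2490 m³ = 2,490,000 L.
Alkalinity to neutralize: (159 − 90) = 69 mg/L as CaCO₃ × 2,490,000 L = 171,800 g as CaCO₃.
Equivalents of H⁺ required: 171,800 ÷ 50 g/eq = 3436 eq = 3436 mol HCl.
Mass of HCl: 3436 × 36.5 = 125,400 g.
Mass of 35.5% solution: 125,400 / 0.355 = 353,300 g.
Volume: 353,300 g ÷ 1.13 g/mL = 312,700 mL.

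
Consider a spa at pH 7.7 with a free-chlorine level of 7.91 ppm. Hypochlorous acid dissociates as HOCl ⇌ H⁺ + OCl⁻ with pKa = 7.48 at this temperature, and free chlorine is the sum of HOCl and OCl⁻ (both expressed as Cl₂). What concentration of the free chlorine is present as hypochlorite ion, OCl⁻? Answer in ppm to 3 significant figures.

4.94 ppm

[OCl⁻]/[HOCl] = 10^(pH − pKa) = 10^(7.7 − 7.48) = 10^0.22 = 1.66.
Fraction as HOCl = 1 / (1 + 1.66) = 0.376.
OCl⁻ = (1 − 0.376) × 7.91 ppm = 4.936 ppm.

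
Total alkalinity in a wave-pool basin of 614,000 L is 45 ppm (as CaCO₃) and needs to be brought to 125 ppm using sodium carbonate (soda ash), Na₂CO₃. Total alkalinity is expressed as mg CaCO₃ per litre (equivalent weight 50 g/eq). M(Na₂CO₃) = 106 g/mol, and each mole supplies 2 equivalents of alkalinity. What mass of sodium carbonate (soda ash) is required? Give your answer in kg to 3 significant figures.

52.1 kg

Alkalinity to add: (125 − 45) = 80 mg/L as CaCO₃ × 614,000 L = 49,120 g as CaCO₃.
Equivalents: 49,120 g ÷ 50 g/eq = 982.4 eq.
Each mole of Na₂CO₃ supplies 2 eq, so 982.4 / 2 = 491.2 mol.
Mass: 491.2 mol × 106 g/mol = 52,070 g.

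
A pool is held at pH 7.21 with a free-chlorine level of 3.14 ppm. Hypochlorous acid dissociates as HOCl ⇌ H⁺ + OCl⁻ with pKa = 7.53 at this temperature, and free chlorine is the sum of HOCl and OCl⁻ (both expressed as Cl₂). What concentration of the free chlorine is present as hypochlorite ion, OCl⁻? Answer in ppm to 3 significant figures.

[OCl⁻]/[HOCl] = 10^(pH − pKa) = 10^(7.21 − 7.53) = 10^-0.32 = 0.4786.
Fraction as HOCl = 1 / (1 + 0.4786) = 0.6763.
OCl⁻ = (1 − 0.6763) × 3.14 ppm = 1.016 ppm.

1.02 ppm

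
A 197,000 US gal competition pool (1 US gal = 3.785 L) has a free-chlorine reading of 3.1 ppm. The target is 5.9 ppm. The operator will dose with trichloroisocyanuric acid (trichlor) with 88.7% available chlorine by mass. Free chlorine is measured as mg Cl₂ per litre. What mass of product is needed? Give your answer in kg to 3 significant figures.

Volume: 197,000 US gal × 3.785 L/gal = 745,645 L.
Chlorine deficit: 5.9 − 3.1 = 2.8 ppm = 2.8 mg/L as Cl₂.
Cl₂ equivalent needed: 2.8 mg/L × 745,645 L = 2,088,000 mg = 2088 g.
Product at 88.7% available chlorine: 2088 / 0.887 = 2354 g.

2.35 kg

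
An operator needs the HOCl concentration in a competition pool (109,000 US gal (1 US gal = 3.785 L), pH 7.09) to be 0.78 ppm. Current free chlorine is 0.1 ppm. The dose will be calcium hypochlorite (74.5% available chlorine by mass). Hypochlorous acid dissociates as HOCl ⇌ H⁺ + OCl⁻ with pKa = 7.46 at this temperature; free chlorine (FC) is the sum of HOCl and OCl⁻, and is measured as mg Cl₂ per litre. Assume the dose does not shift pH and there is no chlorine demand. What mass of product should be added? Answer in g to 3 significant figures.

Volume: 109,000 US gal × 3.785 L/gal = 412,565 L.
[OCl⁻]/[HOCl] = 10^(pH − pKa) = 10^(7.09 − 7.46) = 0.4266; fraction as HOCl = 1/(1 + 0.4266) = 0.701.
Free chlorine required for 0.78 ppm HOCl: 0.78 / 0.701 = 1.113 ppm.
FC to add: 1.113 − 0.1 = 1.013 mg/L as Cl₂.
Cl₂ equivalent: 1.013 mg/L × 412,565 L = 417.8 g.
Product at 74.5% available Cl: 417.8 / 0.745 = 560.8 g.

561 g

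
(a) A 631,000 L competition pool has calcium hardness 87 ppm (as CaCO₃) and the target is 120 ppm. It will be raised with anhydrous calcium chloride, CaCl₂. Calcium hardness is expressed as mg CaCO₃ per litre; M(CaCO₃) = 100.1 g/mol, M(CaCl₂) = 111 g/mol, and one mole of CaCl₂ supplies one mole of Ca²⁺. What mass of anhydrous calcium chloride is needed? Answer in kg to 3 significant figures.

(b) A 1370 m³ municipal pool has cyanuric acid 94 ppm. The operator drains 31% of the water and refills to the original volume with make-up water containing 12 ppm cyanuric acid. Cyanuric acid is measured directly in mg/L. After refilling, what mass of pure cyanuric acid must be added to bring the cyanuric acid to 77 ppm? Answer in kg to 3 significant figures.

(a) 23.1 kg; (b) 11.5 kg

(a) Hardness to add: (120 − 87) = 33 mg/L as CaCO₃ × 631,000 L = 20,820 g as CaCO₃.
(a) Moles of Ca²⁺ (1 mol Ca²⁺ ≡ 1 mol CaCO₃): 20,820 / 100.1 g/mol = 208 mol.
(a) Mass of CaCl₂: 208 × 111 = 23,090 g.

(b) Volume: 1370 m³ = 1,370,000 L.
(b) After draining 31% and refilling: 94 × 0.69 + 12 × 0.31 = 68.58 ppm.
(b) Deficit to target: 77 − 68.58 = 8.42 mg/L.
(b) Mass: 8.42 mg/L × 1,370,000 L = 11,540 g cyanuric acid.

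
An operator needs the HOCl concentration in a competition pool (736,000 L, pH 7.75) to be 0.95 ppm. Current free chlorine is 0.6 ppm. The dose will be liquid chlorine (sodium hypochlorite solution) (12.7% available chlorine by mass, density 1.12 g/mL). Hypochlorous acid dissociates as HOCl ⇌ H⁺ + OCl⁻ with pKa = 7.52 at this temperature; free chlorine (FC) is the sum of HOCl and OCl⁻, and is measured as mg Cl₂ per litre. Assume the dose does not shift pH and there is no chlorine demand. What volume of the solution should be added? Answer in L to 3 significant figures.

10.2 L

[OCl⁻]/[HOCl] = 10^(pH − pKa) = 10^(7.75 − 7.52) = 1.698; fraction as HOCl = 1/(1 + 1.698) = 0.3706.
Free chlorine required for 0.95 ppm HOCl: 0.95 / 0.3706 = 2.563 ppm.
FC to add: 2.563 − 0.6 = 1.963 mg/L as Cl₂.
Cl₂ equivalent: 1.963 mg/L × 736,000 L = 1445 g.
Product at 12.7% available Cl: 1445 / 0.127 = 11,380 g.
Volume: 11,380 g ÷ 1.12 g/mL = 10,160 mL.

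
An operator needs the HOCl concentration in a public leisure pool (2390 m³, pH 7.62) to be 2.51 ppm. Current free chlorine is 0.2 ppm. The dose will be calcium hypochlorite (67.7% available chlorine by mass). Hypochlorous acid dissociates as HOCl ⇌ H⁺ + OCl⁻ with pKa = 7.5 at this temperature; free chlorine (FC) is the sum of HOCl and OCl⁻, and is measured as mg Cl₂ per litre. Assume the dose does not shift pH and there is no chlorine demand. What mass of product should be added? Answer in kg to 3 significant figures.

Volume: 2390 m³ = 2,390,000 L.
[OCl⁻]/[HOCl] = 10^(pH − pKa) = 10^(7.62 − 7.5) = 1.318; fraction as HOCl = 1/(1 + 1.318) = 0.4314.
Free chlorine required for 2.51 ppm HOCl: 2.51 / 0.4314 = 5.819 ppm.
FC to add: 5.819 − 0.2 = 5.619 mg/L as Cl₂.
Cl₂ equivalent: 5.619 mg/L × 2,390,000 L = 13,430 g.
Product at 67.7% available Cl: 13,430 / 0.677 = 19,840 g.

19.8 kg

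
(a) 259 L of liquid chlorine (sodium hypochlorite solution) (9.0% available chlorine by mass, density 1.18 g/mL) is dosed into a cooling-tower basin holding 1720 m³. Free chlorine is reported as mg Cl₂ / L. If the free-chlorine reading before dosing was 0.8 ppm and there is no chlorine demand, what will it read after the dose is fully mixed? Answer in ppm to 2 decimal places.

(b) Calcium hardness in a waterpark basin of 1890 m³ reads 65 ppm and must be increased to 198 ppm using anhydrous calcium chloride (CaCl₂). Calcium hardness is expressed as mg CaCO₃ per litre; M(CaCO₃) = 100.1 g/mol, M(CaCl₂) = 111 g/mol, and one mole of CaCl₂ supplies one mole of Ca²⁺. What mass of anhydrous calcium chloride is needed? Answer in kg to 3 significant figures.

(a) Volume: 1720 m³ = 1,720,000 L.
(a) Mass of solution: 259 L × 1000 mL/L × 1.18 g/mL = 305,600 g.
(a) Available chlorine delivered: 305,600 g × 0.09 = 27,510 g as Cl₂.
(a) Concentration rise: 27,510 g / 1,720,000 L = 15.99 mg/L = 15.99 ppm.
(a) Final FC: 0.8 + 15.99 = 16.79 ppm.

(b) Volume: 1890 m³ = 1,890,000 L.
(b) Hardness to add: (198 − 65) = 133 mg/L as CaCO₃ × 1,890,000 L = 251,400 g as CaCO₃.
(b) Moles of Ca²⁺ (1 mol Ca²⁺ ≡ 1 mol CaCO₃): 251,400 / 100.1 g/mol = 2511 mol.
(b) Mass of CaCl₂: 2511 × 111 = 278,700 g.

(a) 16.79 ppm; (b) 279 kg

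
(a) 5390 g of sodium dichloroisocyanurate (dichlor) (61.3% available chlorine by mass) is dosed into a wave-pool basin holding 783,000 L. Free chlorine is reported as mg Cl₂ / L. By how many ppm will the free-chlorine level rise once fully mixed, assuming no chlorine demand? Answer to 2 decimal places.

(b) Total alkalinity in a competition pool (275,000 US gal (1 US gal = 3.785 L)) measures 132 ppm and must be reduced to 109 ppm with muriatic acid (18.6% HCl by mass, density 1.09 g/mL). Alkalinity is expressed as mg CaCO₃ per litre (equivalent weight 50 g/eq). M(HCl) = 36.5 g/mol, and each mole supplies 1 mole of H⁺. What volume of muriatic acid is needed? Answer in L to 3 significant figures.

(a) 4.22 ppm; (b) 86.2 L

(a) Available chlorine delivered: 5390 g × 0.613 = 3304 g as Cl₂.
(a) Concentration rise: 3304 g / 783,000 L = 4.22 mg/L = 4.22 ppm.

(b) Volume: 275,000 US gal × 3.785 L/gal = 1,040,875 L.
(b) Alkalinity to neutralize: (132 − 109) = 23 mg/L as CaCO₃ × 1,040,875 L = 23,940 g as CaCO₃.
(b) Equivalents of H⁺ required: 23,940 ÷ 50 g/eq = 478.8 eq = 478.8 mol HCl.
(b) Mass of HCl: 478.8 × 36.5 = 17,480 g.
(b) Mass of 18.6% solution: 17,480 / 0.186 = 93,960 g.
(b) Volume: 93,960 g ÷ 1.09 g/mL = 86,200 mL.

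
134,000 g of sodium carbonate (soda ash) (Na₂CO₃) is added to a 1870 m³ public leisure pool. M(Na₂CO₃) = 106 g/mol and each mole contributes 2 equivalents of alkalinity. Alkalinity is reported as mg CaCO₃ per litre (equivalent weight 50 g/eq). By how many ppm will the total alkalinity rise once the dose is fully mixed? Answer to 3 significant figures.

67.6 ppm

Volume: 1870 m³ = 1,870,000 L.
Moles of Na₂CO₃: 134,000 g ÷ 106 g/mol = 1264 mol → 2528 eq of alkalinity.
As CaCO₃: 2528 eq × 50 g/eq = 126,400 g.
Rise: 126,400 g / 1,870,000 L × 1000 = 67.6 mg/L.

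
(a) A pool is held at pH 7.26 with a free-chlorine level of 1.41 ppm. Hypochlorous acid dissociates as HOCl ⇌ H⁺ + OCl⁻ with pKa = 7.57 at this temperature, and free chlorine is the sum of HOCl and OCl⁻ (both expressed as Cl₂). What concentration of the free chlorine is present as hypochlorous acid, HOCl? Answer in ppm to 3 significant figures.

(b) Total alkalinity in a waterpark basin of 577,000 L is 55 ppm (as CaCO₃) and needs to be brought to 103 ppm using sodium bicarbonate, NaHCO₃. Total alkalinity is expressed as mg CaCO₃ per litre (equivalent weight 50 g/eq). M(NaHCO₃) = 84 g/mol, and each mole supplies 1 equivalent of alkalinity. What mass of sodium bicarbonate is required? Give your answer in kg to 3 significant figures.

(a) 0.946 ppm; (b) 46.5 kg

(a) [OCl⁻]/[HOCl] = 10^(pH − pKa) = 10^(7.26 − 7.57) = 10^-0.31 = 0.4898.
(a) Fraction as HOCl = 1 / (1 + 0.4898) = 0.6712.
(a) HOCl = 0.6712 × 1.41 ppm = 0.9464 ppm.

(b) Alkalinity to add: (103 − 55) = 48 mg/L as CaCO₃ × 577,000 L = 27,700 g as CaCO₃.
(b) Equivalents: 27,700 g ÷ 50 g/eq = 553.9 eq.
(b) NaHCO₃ supplies 1 eq per mole → 553.9 mol.
(b) Mass: 553.9 mol × 84 g/mol = 46,530 g.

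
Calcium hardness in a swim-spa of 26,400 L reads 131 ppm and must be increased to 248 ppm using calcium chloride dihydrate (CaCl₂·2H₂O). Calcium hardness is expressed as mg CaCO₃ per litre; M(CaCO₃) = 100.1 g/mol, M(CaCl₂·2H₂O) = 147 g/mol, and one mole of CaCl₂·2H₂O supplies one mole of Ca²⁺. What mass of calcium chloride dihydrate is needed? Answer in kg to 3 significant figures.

4.54 kg

Hardness to add: (248 − 131) = 117 mg/L as CaCO₃ × 26,400 L = 3089 g as CaCO₃.
Moles of Ca²⁺ (1 mol Ca²⁺ ≡ 1 mol CaCO₃): 3089 / 100.1 g/mol = 30.86 mol.
Mass of CaCl₂·2H₂O: 30.86 × 147 = 4536 g.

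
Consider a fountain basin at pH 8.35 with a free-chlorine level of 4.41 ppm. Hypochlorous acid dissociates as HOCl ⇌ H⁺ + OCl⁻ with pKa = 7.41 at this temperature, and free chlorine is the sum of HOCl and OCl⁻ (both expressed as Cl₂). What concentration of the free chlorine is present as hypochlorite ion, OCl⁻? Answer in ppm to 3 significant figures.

3.96 ppm

[OCl⁻]/[HOCl] = 10^(pH − pKa) = 10^(8.35 − 7.41) = 10^0.94 = 8.71.
Fraction as HOCl = 1 / (1 + 8.71) = 0.103.
OCl⁻ = (1 − 0.103) × 4.41 ppm = 3.956 ppm.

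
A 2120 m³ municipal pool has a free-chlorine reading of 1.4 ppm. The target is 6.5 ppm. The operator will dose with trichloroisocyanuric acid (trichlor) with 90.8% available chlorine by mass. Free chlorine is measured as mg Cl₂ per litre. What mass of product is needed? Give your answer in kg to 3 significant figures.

11.9 kg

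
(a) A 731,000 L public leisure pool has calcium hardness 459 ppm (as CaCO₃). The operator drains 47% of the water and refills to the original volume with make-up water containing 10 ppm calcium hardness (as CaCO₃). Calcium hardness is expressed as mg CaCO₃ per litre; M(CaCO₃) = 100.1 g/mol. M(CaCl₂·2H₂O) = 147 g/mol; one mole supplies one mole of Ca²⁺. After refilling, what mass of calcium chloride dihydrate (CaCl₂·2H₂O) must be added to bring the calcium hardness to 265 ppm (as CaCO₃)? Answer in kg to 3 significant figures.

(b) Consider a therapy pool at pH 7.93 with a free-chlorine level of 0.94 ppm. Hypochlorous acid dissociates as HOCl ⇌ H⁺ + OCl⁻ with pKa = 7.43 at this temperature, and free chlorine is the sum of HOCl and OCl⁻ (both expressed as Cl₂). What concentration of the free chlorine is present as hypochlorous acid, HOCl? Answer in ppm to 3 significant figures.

(a) After draining 47% and refilling: 459 × 0.53 + 10 × 0.47 = 247.97 ppm.
(a) Deficit to target: 265 − 247.97 = 17.03 mg/L.
(a) As CaCO₃: 17.03 mg/L × 731,000 L = 12,450 g; ÷ 100.1 = 124.4 mol Ca²⁺.
(a) Mass: 124.4 × 147 = 18,280 g.

(b) [OCl⁻]/[HOCl] = 10^(pH − pKa) = 10^(7.93 − 7.43) = 10^0.50 = 3.162.
(b) Fraction as HOCl = 1 / (1 + 3.162) = 0.2403.
(b) HOCl = 0.2403 × 0.94 ppm = 0.2258 ppm.

(a) 18.3 kg; (b) 0.226 ppm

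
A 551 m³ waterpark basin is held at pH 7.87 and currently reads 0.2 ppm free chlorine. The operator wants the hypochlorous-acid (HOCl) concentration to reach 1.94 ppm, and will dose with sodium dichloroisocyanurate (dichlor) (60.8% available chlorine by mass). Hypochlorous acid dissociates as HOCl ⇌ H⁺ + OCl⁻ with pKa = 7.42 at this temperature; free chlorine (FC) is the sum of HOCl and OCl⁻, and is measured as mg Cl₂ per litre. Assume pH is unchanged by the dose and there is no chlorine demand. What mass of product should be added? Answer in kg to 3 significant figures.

6.53 kg

Volume: 551 m³ = 551,000 L.
[OCl⁻]/[HOCl] = 10^(pH − pKa) = 10^(7.87 − 7.42) = 2.818; fraction as HOCl = 1/(1 + 2.818) = 0.2619.
Free chlorine required for 1.94 ppm HOCl: 1.94 / 0.2619 = 7.408 ppm.
FC to add: 7.408 − 0.2 = 7.208 mg/L as Cl₂.
Cl₂ equivalent: 7.208 mg/L × 551,000 L = 3971 g.
Product at 60.8% available Cl: 3971 / 0.608 = 6532 g.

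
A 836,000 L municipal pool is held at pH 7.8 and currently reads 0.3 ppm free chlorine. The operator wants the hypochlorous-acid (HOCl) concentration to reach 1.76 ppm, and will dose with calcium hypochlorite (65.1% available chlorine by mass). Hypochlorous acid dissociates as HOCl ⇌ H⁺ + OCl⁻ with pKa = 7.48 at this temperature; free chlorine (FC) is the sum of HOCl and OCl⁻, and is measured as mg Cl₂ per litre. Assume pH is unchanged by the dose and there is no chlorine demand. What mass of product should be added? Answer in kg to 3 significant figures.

[OCl⁻]/[HOCl] = 10^(pH − pKa) = 10^(7.8 − 7.48) = 2.089; fraction as HOCl = 1/(1 + 2.089) = 0.3237.
Free chlorine required for 1.76 ppm HOCl: 1.76 / 0.3237 = 5.437 ppm.
FC to add: 5.437 − 0.3 = 5.137 mg/L as Cl₂.
Cl₂ equivalent: 5.137 mg/L × 836,000 L = 4295 g.
Product at 65.1% available Cl: 4295 / 0.651 = 6597 g.

6.60 kg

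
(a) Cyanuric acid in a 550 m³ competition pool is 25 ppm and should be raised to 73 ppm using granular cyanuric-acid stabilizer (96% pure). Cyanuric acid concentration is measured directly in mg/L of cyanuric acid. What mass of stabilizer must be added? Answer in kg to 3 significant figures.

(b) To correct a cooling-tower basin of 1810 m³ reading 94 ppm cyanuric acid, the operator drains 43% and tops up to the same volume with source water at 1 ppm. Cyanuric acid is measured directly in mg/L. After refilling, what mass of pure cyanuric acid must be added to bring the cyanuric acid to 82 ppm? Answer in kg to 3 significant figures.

(a) 27.5 kg; (b) 50.7 kg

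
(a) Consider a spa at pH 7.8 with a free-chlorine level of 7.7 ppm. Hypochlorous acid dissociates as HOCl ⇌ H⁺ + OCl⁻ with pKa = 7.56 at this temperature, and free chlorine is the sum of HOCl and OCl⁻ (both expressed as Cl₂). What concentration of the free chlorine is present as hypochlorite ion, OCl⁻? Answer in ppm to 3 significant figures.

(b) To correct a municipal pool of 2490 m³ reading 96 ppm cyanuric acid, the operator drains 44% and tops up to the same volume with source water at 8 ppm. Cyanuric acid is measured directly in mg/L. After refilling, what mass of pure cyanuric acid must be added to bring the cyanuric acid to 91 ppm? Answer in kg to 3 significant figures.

(a) 4.89 ppm; (b) 84.0 kg

(a) [OCl⁻]/[HOCl] = 10^(pH − pKa) = 10^(7.8 − 7.56) = 10^0.24 = 1.738.
(a) Fraction as HOCl = 1 / (1 + 1.738) = 0.3653.
(a) OCl⁻ = (1 − 0.3653) × 7.7 ppm = 4.888 ppm.

(b) Volume: 2490 m³ = 2,490,000 L.
(b) After draining 44% and refilling: 96 × 0.56 + 8 × 0.44 = 57.28 ppm.
(b) Deficit to target: 91 − 57.28 = 33.72 mg/L.
(b) Mass: 33.72 mg/L × 2,490,000 L = 83,960 g cyanuric acid.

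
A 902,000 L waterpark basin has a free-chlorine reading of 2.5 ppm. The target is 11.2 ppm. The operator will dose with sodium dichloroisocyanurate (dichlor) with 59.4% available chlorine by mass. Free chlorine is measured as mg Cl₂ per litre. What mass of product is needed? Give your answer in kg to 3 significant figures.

Chlorine deficit: 11.2 − 2.5 = 8.7 ppm = 8.7 mg/L as Cl₂.
Cl₂ equivalent needed: 8.7 mg/L × 902,000 L = 7,847,000 mg = 7847 g.
Product at 59.4% available chlorine: 7847 / 0.594 = 13,210 g.

13.2 kg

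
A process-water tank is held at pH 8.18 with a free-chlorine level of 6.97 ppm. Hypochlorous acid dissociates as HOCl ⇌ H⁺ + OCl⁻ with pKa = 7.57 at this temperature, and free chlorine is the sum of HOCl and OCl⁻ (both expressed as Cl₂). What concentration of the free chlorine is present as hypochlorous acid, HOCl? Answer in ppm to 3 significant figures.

1.37 ppm

[OCl⁻]/[HOCl] = 10^(pH − pKa) = 10^(8.18 − 7.57) = 10^0.61 = 4.074.
Fraction as HOCl = 1 / (1 + 4.074) = 0.1971.
HOCl = 0.1971 × 6.97 ppm = 1.374 ppm.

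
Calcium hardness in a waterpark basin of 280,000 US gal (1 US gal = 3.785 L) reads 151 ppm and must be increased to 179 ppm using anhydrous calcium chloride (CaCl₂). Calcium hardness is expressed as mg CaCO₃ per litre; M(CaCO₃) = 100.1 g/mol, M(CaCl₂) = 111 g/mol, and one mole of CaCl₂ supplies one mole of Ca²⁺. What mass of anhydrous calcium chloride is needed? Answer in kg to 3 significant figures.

32.9 kg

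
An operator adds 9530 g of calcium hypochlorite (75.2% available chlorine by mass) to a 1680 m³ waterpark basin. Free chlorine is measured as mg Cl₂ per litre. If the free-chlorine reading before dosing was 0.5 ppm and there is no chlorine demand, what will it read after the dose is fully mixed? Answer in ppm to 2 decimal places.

4.77 ppm

Volume: 1680 m³ = 1,680,000 L.
Available chlorine delivered: 9530 g × 0.752 = 7167 g as Cl₂.
Concentration rise: 7167 g / 1,680,000 L = 4.266 mg/L = 4.27 ppm.
Final FC: 0.5 + 4.27 = 4.77 ppm.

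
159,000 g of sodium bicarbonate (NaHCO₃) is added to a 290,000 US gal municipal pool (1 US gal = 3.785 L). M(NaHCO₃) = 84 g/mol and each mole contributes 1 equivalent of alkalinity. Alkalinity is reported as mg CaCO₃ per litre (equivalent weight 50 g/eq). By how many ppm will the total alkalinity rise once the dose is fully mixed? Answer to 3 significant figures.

86.2 ppm

Volume: 290,000 US gal × 3.785 L/gal = 1,097,650 L.
Moles of NaHCO₃: 159,000 g ÷ 84 g/mol = 1893 mol → 1893 eq of alkalinity.
As CaCO₃: 1893 eq × 50 g/eq = 94,640 g.
Rise: 94,640 g / 1,097,650 L × 1000 = 86.22 mg/L.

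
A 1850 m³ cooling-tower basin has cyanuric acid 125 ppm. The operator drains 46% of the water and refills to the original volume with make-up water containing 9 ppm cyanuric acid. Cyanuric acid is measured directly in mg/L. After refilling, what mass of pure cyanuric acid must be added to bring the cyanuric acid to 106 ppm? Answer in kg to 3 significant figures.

63.6 kg

Volume: 1850 m³ = 1,850,000 L.
After draining 46% and refilling: 125 × 0.54 + 9 × 0.46 = 71.64 ppm.
Deficit to target: 106 − 71.64 = 34.36 mg/L.
Mass: 34.36 mg/L × 1,850,000 L = 63,570 g cyanuric acid.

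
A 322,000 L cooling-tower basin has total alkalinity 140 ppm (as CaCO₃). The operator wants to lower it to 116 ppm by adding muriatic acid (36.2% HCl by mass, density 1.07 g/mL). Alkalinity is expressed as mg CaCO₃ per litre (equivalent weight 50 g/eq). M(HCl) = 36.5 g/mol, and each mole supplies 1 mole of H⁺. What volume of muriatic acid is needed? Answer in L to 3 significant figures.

Alkalinity to neutralize: (140 − 116) = 24 mg/L as CaCO₃ × 322,000 L = 7728 g as CaCO₃.
Equivalents of H⁺ required: 7728 ÷ 50 g/eq = 154.6 eq = 154.6 mol HCl.
Mass of HCl: 154.6 × 36.5 = 5641 g.
Mass of 36.2% solution: 5641 / 0.362 = 15,580 g.
Volume: 15,580 g ÷ 1.07 g/mL = 14,560 mL.

14.6 L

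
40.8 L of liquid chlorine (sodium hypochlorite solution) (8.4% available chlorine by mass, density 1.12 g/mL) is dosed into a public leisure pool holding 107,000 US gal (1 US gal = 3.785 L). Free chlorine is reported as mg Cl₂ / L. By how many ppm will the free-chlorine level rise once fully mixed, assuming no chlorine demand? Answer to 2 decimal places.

Volume: 107,000 US gal × 3.785 L/gal = 404,995 L.
Mass of solution: 40.8 L × 1000 mL/L × 1.12 g/mL = 45,700 g.
Available chlorine delivered: 45,700 g × 0.084 = 3838 g as Cl₂.
Concentration rise: 3838 g / 404,995 L = 9.478 mg/L = 9.48 ppm.

9.48 ppm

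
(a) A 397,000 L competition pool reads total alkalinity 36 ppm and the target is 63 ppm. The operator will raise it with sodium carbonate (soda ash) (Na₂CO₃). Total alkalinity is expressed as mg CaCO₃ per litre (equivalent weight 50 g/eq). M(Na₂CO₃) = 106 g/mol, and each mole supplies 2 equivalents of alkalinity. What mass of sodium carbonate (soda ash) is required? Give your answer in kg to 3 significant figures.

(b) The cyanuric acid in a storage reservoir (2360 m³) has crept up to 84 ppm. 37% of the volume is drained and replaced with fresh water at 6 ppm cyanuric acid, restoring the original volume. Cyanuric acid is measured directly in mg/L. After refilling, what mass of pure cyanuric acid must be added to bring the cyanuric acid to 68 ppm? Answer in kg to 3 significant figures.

(a) Alkalinity to add: (63 − 36) = 27 mg/L as CaCO₃ × 397,000 L = 10,720 g as CaCO₃.
(a) Equivalents: 10,720 g ÷ 50 g/eq = 214.4 eq.
(a) Each mole of Na₂CO₃ supplies 2 eq, so 214.4 / 2 = 107.2 mol.
(a) Mass: 107.2 mol × 106 g/mol = 11,360 g.

(b) Volume: 2360 m³ = 2,360,000 L.
(b) After draining 37% and refilling: 84 × 0.63 + 6 × 0.37 = 55.14 ppm.
(b) Deficit to target: 68 − 55.14 = 12.86 mg/L.
(b) Mass: 12.86 mg/L × 2,360,000 L = 30,350 g cyanuric acid.

(a) 11.4 kg; (b) 30.3 kg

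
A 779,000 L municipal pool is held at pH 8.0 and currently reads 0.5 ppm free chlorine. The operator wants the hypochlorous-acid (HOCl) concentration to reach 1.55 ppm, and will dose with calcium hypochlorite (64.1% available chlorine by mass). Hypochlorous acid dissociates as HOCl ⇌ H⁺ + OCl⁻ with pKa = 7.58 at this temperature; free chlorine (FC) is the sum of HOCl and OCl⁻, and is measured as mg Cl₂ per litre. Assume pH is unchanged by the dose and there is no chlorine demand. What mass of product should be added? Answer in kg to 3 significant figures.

[OCl⁻]/[HOCl] = 10^(pH − pKa) = 10^(8.0 − 7.58) = 2.63; fraction as HOCl = 1/(1 + 2.63) = 0.2755.
Free chlorine required for 1.55 ppm HOCl: 1.55 / 0.2755 = 5.627 ppm.
FC to add: 5.627 − 0.5 = 5.127 mg/L as Cl₂.
Cl₂ equivalent: 5.127 mg/L × 779,000 L = 3994 g.
Product at 64.1% available Cl: 3994 / 0.641 = 6231 g.

6.23 kg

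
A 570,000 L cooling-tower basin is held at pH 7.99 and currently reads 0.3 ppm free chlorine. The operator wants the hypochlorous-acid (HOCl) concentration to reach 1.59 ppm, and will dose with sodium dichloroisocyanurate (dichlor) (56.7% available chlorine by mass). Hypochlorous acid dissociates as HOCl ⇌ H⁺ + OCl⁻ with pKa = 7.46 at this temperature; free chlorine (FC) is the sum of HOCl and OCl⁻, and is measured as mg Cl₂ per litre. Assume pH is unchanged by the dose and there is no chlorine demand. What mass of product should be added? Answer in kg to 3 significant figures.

6.71 kg

[OCl⁻]/[HOCl] = 10^(pH − pKa) = 10^(7.99 − 7.46) = 3.388; fraction as HOCl = 1/(1 + 3.388) = 0.2279.
Free chlorine required for 1.59 ppm HOCl: 1.59 / 0.2279 = 6.978 ppm.
FC to add: 6.978 − 0.3 = 6.678 mg/L as Cl₂.
Cl₂ equivalent: 6.678 mg/L × 570,000 L = 3806 g.
Product at 56.7% available Cl: 3806 / 0.567 = 6713 g.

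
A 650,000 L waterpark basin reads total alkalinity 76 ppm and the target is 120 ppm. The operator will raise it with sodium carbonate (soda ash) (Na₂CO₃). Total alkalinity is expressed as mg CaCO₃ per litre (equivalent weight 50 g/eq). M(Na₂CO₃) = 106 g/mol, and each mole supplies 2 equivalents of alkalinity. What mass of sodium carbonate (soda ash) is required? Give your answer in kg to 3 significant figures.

30.3 kg

Alkalinity to add: (120 − 76) = 44 mg/L as CaCO₃ × 650,000 L = 28,600 g as CaCO₃.
Equivalents: 28,600 g ÷ 50 g/eq = 572 eq.
Each mole of Na₂CO₃ supplies 2 eq, so 572 / 2 = 286 mol.
Mass: 286 mol × 106 g/mol = 30,320 g.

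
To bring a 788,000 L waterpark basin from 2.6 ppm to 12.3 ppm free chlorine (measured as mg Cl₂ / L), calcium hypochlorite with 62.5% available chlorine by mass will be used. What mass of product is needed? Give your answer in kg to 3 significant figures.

12.2 kg

Chlorine deficit: 12.3 − 2.6 = 9.7 ppm = 9.7 mg/L as Cl₂.
Cl₂ equivalent needed: 9.7 mg/L × 788,000 L = 7,644,000 mg = 7644 g.
Product at 62.5% available chlorine: 7644 / 0.625 = 12,230 g.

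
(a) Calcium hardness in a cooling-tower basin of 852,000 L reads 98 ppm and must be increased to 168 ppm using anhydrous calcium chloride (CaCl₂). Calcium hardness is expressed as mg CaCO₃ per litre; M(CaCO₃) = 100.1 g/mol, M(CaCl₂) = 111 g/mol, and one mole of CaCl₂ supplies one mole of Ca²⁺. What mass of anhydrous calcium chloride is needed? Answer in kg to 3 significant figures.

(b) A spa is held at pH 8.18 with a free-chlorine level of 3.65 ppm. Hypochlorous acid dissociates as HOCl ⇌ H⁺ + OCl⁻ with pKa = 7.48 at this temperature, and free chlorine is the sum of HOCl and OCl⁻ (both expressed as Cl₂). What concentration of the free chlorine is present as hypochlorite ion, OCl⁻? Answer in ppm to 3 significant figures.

(a) 66.1 kg; (b) 3.04 ppm

(a) Hardness to add: (168 − 98) = 70 mg/L as CaCO₃ × 852,000 L = 59,640 g as CaCO₃.
(a) Moles of Ca²⁺ (1 mol Ca²⁺ ≡ 1 mol CaCO₃): 59,640 / 100.1 g/mol = 595.8 mol.
(a) Mass of CaCl₂: 595.8 × 111 = 66,130 g.

(b) [OCl⁻]/[HOCl] = 10^(pH − pKa) = 10^(8.18 − 7.48) = 10^0.70 = 5.012.
(b) Fraction as HOCl = 1 / (1 + 5.012) = 0.1663.
(b) OCl⁻ = (1 − 0.1663) × 3.65 ppm = 3.043 ppm.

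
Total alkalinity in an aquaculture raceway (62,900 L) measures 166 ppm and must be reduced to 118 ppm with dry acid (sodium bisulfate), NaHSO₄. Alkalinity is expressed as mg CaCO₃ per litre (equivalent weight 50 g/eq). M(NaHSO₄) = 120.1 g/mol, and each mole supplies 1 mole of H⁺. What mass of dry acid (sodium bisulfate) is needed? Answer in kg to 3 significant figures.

7.25 kg

Alkalinity to neutralize: (166 − 118) = 48 mg/L as CaCO₃ × 62,900 L = 3019 g as CaCO₃.
Equivalents of H⁺ required: 3019 ÷ 50 g/eq = 60.38 eq = 60.38 mol NaHSO₄.
Mass of NaHSO₄: 60.38 × 120.1 = 7252 g.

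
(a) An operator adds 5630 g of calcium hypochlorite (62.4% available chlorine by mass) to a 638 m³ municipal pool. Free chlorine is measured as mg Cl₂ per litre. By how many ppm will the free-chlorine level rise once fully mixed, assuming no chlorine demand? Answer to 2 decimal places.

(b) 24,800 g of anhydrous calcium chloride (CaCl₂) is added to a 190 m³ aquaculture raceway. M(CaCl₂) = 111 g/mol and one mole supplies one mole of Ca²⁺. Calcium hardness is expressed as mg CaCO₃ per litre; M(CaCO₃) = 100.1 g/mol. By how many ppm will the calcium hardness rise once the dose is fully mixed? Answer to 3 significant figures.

(a) 5.51 ppm; (b) 118 ppm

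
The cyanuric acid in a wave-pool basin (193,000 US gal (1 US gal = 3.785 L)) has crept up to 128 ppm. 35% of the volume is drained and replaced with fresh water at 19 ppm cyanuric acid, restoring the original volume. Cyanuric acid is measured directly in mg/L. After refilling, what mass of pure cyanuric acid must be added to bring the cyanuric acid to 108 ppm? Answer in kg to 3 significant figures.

13.3 kg

Volume: 193,000 US gal × 3.785 L/gal = 730,505 L.
After draining 35% and refilling: 128 × 0.65 + 19 × 0.35 = 89.85 ppm.
Deficit to target: 108 − 89.85 = 18.15 mg/L.
Mass: 18.15 mg/L × 730,505 L = 13,260 g cyanuric acid.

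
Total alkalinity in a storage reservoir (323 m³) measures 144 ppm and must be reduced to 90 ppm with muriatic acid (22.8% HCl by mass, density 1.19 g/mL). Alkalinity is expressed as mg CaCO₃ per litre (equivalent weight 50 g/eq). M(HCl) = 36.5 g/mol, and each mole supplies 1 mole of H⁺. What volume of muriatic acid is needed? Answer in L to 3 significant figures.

46.9 L

Volume: 323 m³ = 323,000 L.
Alkalinity to neutralize: (144 − 90) = 54 mg/L as CaCO₃ × 323,000 L = 17,440 g as CaCO₃.
Equivalents of H⁺ required: 17,440 ÷ 50 g/eq = 348.8 eq = 348.8 mol HCl.
Mass of HCl: 348.8 × 36.5 = 12,730 g.
Mass of 22.8% solution: 12,730 / 0.228 = 55,840 g.
Volume: 55,840 g ÷ 1.19 g/mL = 46,930 mL.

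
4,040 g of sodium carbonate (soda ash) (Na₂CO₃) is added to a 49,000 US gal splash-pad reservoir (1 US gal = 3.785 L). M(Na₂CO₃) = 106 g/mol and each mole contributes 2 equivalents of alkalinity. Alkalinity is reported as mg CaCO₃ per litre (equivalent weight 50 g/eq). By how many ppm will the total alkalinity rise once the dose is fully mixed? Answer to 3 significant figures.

20.6 ppm

Volume: 49,000 US gal × 3.785 L/gal = 185,465 L.
Moles of Na₂CO₃: 4,040 g ÷ 106 g/mol = 38.11 mol → 76.23 eq of alkalinity.
As CaCO₃: 76.23 eq × 50 g/eq = 3811 g.
Rise: 3811 g / 185,465 L × 1000 = 20.55 mg/L.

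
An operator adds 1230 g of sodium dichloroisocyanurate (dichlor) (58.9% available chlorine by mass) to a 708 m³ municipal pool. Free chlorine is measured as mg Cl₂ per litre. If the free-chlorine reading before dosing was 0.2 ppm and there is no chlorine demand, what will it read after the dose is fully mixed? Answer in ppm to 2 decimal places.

1.22 ppm

Volume: 708 m³ = 708,000 L.
Available chlorine delivered: 1230 g × 0.589 = 724.5 g as Cl₂.
Concentration rise: 724.5 g / 708,000 L = 1.023 mg/L = 1.02 ppm.
Final FC: 0.2 + 1.02 = 1.22 ppm.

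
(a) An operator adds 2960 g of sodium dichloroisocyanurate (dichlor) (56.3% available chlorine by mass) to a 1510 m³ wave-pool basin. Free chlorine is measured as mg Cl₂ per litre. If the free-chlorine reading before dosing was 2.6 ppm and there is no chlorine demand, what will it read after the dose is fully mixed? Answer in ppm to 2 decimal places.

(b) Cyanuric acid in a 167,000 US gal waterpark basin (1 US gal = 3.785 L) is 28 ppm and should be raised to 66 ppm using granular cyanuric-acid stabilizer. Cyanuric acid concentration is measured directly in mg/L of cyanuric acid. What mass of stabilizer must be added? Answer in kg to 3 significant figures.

(a) Volume: 1510 m³ = 1,510,000 L.
(a) Available chlorine delivered: 2960 g × 0.563 = 1666 g as Cl₂.
(a) Concentration rise: 1666 g / 1,510,000 L = 1.104 mg/L = 1.10 ppm.
(a) Final FC: 2.6 + 1.10 = 3.70 ppm.

(b) Volume: 167,000 US gal × 3.785 L/gal = 632,095 L.
(b) CYA to add: (66 − 28) = 38 mg/L × 632,095 L = 24,020 g cyanuric acid.

(a) 3.70 ppm; (b) 24.0 kg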